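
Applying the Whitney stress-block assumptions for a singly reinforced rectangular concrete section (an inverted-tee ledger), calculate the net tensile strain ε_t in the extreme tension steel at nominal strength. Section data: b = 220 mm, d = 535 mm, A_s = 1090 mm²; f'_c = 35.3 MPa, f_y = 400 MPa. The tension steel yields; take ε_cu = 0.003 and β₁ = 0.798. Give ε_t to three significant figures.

a = A_s f_y/(0.85 f'_c b) = 66.05 mm.
β₁ = 0.798, so c = a/β₁ = 66.05/0.798 = 82.77 mm.
From the linear strain diagram with ε_cu = 0.003: ε_t = 0.003 (d − c)/c = 0.003 × (535 − 82.77)/82.77 = 0.0164.
Since ε_t ≥ 0.005, the section is tension-controlled.

ε_t ≈ 0.0164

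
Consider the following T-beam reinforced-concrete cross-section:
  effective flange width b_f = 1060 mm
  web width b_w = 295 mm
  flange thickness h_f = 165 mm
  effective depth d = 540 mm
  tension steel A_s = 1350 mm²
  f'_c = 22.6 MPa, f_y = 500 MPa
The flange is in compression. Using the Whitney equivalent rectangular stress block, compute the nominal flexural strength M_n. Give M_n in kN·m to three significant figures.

M_n ≈ 353 kN·m

Tension: T = A_s f_y = 1350 × 500 = 675000 N.
Try a within the flange: a = T/(0.85 f'_c b_f) = 675000/(0.85 × 22.6 × 1060) = 33.15 mm.
Since a = 33.15 ≤ h_f = 165 mm, the stress block lies entirely in the flange; analyse as a rectangular beam of width b_f.
M_n = T(d − a/2) = 675000 × (540 − 16.575) = 353.31 × 10⁶ N·mm.
M_n = 353.31 kN·m.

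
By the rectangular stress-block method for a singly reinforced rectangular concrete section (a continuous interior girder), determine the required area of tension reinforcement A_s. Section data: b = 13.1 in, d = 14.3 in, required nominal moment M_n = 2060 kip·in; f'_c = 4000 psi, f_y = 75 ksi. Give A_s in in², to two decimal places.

From M_n = 0.85 f'_c a b (d − a/2):
a = d − √(d² − 2M_n/(0.85 f'_c b)) = 14.3 − √(14.3² − 2 × 2060/(0.85 × 4 × 13.1)) = 3.718 in.
A_s = 0.85 f'_c a b / f_y = 0.85 × 4 × 3.718 × 13.1 / 75 = 2.208 in².

A_s ≈ 2.21 in²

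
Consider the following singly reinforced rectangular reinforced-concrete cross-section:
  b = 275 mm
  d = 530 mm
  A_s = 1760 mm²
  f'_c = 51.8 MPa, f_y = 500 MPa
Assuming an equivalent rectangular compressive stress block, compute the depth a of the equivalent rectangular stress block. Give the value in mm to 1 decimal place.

T = A_s f_y = 1760 × 500 = 880000 N = 880 kN.
Setting C = 0.85 f'_c a b equal to T: a = 880000/(0.85 × 51.8 × 275) = 72.7 mm.

a ≈ 72.7 mm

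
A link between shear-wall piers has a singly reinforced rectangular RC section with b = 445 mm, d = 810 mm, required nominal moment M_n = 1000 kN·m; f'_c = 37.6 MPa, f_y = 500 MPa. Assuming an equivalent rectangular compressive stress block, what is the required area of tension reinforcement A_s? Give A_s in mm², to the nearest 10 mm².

With M_n = 0.85 f'_c a b (d − a/2), solve the quadratic for a:
a = d − √(d² − 2M_n/(0.85 f'_c b)) = 810 − √(810² − 2 × 1000×10⁶/(0.85 × 37.6 × 445)) = 92.03 mm.
A_s = 0.85 f'_c a b / f_y = 0.85 × 37.6 × 92.03 × 445 / 500 = 2617.7 mm².

A_s ≈ 2620 mm²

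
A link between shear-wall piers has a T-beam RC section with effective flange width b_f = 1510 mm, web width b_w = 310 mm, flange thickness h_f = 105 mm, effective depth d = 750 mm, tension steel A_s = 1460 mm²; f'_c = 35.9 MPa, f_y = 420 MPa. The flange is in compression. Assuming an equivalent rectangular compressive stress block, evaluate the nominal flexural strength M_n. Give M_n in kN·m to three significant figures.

Tension: T = A_s f_y = 1460 × 420 = 613200 N.
Try a within the flange: a = T/(0.85 f'_c b_f) = 613200/(0.85 × 35.9 × 1510) = 13.31 mm.
Since a = 13.31 ≤ h_f = 105 mm, the stress block lies entirely in the flange; analyse as a rectangular beam of width b_f.
M_n = T(d − a/2) = 613200 × (750 − 6.655) = 455.82 × 10⁶ N·mm.
M_n = 455.82 kN·m.

M_n ≈ 456 kN·m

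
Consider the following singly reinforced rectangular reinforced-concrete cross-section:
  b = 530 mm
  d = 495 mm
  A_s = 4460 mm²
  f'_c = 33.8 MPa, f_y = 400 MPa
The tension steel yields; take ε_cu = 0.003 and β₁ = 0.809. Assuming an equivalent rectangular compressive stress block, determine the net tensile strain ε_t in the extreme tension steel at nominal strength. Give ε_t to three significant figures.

ε_t ≈ 0.00725

a = A_s f_y/(0.85 f'_c b) = 117.16 mm.
β₁ = 0.809, so c = a/β₁ = 117.16/0.809 = 144.82 mm.
From the linear strain diagram with ε_cu = 0.003: ε_t = 0.003 (d − c)/c = 0.003 × (495 − 144.82)/144.82 = 0.00725.
Since ε_t ≥ 0.005, the section is tension-controlled.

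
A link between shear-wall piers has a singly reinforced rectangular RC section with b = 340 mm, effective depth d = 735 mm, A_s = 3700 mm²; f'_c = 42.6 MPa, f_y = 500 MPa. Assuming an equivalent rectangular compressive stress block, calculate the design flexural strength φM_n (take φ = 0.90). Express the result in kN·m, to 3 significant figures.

φM_n ≈ 1100 kN·m

T = A_s f_y = 3700 × 500 = 1850000 N = 1850 kN.
From C = T: a = T/(0.85 f'_c b) = 1850000/(0.85 × 42.6 × 340) = 150.27 mm.
M_n = T(d − a/2) = 1850 kN × (735 − 75.135) mm = 1220.75 kN·m.
φM_n = 0.90 × 1220.75 = 1098.68 kN·m.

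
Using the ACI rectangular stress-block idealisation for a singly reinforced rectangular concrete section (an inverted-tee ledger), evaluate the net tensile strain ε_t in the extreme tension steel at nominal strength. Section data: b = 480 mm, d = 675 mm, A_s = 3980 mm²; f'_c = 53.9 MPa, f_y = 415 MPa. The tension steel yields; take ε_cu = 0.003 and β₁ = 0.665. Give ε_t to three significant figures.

ε_t ≈ 0.0149

a = A_s f_y/(0.85 f'_c b) = 75.11 mm.
β₁ = 0.665, so c = a/β₁ = 75.11/0.665 = 112.95 mm.
From the linear strain diagram with ε_cu = 0.003: ε_t = 0.003 (d − c)/c = 0.003 × (675 − 112.95)/112.95 = 0.0149.
Since ε_t ≥ 0.005, the section is tension-controlled.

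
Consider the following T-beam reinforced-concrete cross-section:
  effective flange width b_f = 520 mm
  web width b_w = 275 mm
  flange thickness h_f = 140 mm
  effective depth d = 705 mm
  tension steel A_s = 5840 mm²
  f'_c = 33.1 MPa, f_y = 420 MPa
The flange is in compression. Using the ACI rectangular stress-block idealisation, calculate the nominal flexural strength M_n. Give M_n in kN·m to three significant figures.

Tension: T = A_s f_y = 5840 × 420 = 2452800 N.
Try a within the flange: a = T/(0.85 f'_c b_f) = 2452800/(0.85 × 33.1 × 520) = 167.65 mm.
a = 167.65 > h_f = 140 mm: the block extends into the web. Split into flange-overhang and web parts.
C_f = 0.85 f'_c (b_f − b_w) h_f = 0.85 × 33.1 × (520 − 275) × 140 = 965031 N.
Remaining web compression depth: a_w = (T − C_f)/(0.85 f'_c b_w) = (2452800 − 965031)/(0.85 × 33.1 × 275) = 192.29 mm.
M_n = C_f(d − h_f/2) + (T − C_f)(d − a_w/2) = 965031 × (705 − 70) + 1487769 × (705 − 96.145) = 612.79 + 905.84 = 1518.63 × 10⁶ N·mm.
M_n = 1518.63 kN·m.

M_n ≈ 1520 kN·m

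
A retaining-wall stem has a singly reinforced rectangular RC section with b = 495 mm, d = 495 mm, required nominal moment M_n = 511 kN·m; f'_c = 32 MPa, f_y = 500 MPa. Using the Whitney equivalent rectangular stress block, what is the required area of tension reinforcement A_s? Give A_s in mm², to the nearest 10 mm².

A_s ≈ 2260 mm²

With M_n = 0.85 f'_c a b (d − a/2), solve the quadratic for a:
a = d − √(d² − 2M_n/(0.85 f'_c b)) = 495 − √(495² − 2 × 511×10⁶/(0.85 × 32 × 495)) = 83.76 mm.
A_s = 0.85 f'_c a b / f_y = 0.85 × 32 × 83.76 × 495 / 500 = 2255.5 mm².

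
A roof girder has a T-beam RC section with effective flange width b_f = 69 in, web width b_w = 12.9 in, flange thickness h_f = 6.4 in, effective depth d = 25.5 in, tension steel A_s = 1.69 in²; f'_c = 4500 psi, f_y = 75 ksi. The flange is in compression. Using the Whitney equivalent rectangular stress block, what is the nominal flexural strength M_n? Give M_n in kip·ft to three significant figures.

M_n ≈ 267 kip·ft

Tension: T = A_s f_y = 1.69 × 75 = 126.75 kips.
Try a within the flange: a = T/(0.85 f'_c b_f) = 126.75/(0.85 × 4.5 × 69) = 0.480 in.
Since a = 0.480 ≤ h_f = 6.4 in, the stress block lies entirely in the flange; analyse as a rectangular beam of width b_f.
M_n = T(d − a/2) = 126.75 × (25.5 − 0.24) = 3201.7 kip·in.
M_n = 3201.7/12 = 266.81 kip·ft.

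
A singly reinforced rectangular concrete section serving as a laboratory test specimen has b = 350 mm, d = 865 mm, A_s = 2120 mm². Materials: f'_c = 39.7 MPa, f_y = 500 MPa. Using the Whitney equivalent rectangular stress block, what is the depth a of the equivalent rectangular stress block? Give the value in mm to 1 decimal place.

T = A_s f_y = 2120 × 500 = 1060000 N = 1060 kN.
Setting C = 0.85 f'_c a b equal to T: a = 1060000/(0.85 × 39.7 × 350) = 89.7 mm.

a ≈ 89.7 mm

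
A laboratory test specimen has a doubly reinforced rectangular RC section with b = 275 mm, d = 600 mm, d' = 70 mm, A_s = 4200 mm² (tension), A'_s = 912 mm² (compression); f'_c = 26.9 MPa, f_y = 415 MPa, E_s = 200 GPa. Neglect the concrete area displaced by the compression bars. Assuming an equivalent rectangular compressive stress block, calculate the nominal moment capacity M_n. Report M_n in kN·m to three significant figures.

Assume both tension and compression steel yield.
Net tension couple steel: A_s − A'_s = 3288 mm².
a = (A_s − A'_s) f_y / (0.85 f'_c b) = 1364520/(0.85 × 26.9 × 275) = 217.01 mm.
c = a/β₁ = 217.01/0.85 = 255.31 mm; ε'_s = 0.003(c − d')/c = 0.0022 ≥ f_y/E_s = 0.0021, so compression steel does yield.
M_n = (A_s − A'_s) f_y (d − a/2) + A'_s f_y (d − d') = [1364520 × (600 − 108.505) + 378480 × (600 − 70)] × 10⁻⁶ = 670.65 + 200.59 = 871.24 kN·m.

M_n ≈ 871 kN·m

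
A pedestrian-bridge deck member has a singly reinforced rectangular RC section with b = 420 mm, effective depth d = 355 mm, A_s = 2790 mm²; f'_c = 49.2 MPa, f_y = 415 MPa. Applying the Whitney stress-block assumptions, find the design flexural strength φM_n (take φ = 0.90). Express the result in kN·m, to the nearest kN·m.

T = A_s f_y = 2790 × 415 = 1157850 N = 1157.85 kN.
From C = T: a = T/(0.85 f'_c b) = 1157850/(0.85 × 49.2 × 420) = 65.92 mm.
M_n = T(d − a/2) = 1157.85 kN × (355 − 32.96) mm = 372.87 kN·m.
φM_n = 0.90 × 372.87 = 335.58 kN·m.

φM_n ≈ 336 kN·m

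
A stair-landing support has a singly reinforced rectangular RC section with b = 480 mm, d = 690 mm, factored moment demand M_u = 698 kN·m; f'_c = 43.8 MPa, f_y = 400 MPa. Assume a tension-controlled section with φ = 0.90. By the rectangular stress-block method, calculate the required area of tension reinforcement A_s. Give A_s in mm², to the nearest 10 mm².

M_n = M_u/φ = 698/0.90 = 775.556 kN·m.
With M_n = 0.85 f'_c a b (d − a/2), solve the quadratic for a:
a = d − √(d² − 2M_n/(0.85 f'_c b)) = 690 − √(690² − 2 × 775.556×10⁶/(0.85 × 43.8 × 480)) = 66.06 mm.
A_s = 0.85 f'_c a b / f_y = 0.85 × 43.8 × 66.06 × 480 / 400 = 2951.3 mm².

A_s ≈ 2950 mm²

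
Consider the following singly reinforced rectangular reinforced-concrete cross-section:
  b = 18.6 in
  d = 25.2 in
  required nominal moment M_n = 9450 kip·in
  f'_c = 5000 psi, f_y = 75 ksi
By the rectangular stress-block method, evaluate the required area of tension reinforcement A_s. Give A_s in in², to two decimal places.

A_s ≈ 5.59 in²

From M_n = 0.85 f'_c a b (d − a/2):
a = d − √(d² − 2M_n/(0.85 f'_c b)) = 25.2 − √(25.2² − 2 × 9450/(0.85 × 5 × 18.6)) = 5.301 in.
A_s = 0.85 f'_c a b / f_y = 0.85 × 5 × 5.301 × 18.6 / 75 = 5.587 in².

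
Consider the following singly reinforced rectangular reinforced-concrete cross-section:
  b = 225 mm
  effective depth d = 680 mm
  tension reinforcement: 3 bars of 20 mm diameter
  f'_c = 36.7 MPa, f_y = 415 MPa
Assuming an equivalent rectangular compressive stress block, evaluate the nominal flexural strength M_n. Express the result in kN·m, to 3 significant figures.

A_s = 3 × 314 = 942 mm².
T = A_s f_y = 942 × 415 = 390930 N = 390.93 kN.
From C = T: a = T/(0.85 f'_c b) = 390930/(0.85 × 36.7 × 225) = 55.70 mm.
M_n = T(d − a/2) = 390.93 kN × (680 − 27.85) mm = 254.94 kN·m.

M_n ≈ 255 kN·m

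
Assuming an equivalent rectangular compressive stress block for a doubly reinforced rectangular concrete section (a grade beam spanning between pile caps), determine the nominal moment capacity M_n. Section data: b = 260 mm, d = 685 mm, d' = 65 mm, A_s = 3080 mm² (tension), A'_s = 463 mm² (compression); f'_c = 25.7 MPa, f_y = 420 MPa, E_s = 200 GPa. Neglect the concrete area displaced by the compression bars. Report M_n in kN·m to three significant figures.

Assume both tension and compression steel yield.
Net tension couple steel: A_s − A'_s = 2617 mm².
a = (A_s − A'_s) f_y / (0.85 f'_c b) = 1099140/(0.85 × 25.7 × 260) = 193.52 mm.
c = a/β₁ = 193.52/0.85 = 227.67 mm; ε'_s = 0.003(c − d')/c = 0.0021 ≥ f_y/E_s = 0.0021, so compression steel does yield.
M_n = (A_s − A'_s) f_y (d − a/2) + A'_s f_y (d − d') = [1099140 × (685 − 96.76) + 194460 × (685 − 65)] × 10⁻⁶ = 646.56 + 120.57 = 767.13 kN·m.

M_n ≈ 767 kN·m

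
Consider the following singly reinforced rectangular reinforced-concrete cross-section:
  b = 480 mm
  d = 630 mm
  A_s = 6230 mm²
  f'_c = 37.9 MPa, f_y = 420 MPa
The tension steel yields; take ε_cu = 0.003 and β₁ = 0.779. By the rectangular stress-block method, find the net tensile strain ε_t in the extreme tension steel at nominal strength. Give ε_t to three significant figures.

ε_t ≈ 0.00570

a = A_s f_y/(0.85 f'_c b) = 169.21 mm.
β₁ = 0.779, so c = a/β₁ = 169.21/0.779 = 217.21 mm.
From the linear strain diagram with ε_cu = 0.003: ε_t = 0.003 (d − c)/c = 0.003 × (630 − 217.21)/217.21 = 0.00570.
Since ε_t ≥ 0.005, the section is tension-controlled.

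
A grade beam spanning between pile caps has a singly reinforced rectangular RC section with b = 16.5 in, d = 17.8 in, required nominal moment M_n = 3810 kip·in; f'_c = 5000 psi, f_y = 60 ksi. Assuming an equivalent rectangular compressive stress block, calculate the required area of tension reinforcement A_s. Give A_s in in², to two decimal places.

A_s ≈ 3.94 in²

From M_n = 0.85 f'_c a b (d − a/2):
a = d − √(d² − 2M_n/(0.85 f'_c b)) = 17.8 − √(17.8² − 2 × 3810/(0.85 × 5 × 16.5)) = 3.372 in.
A_s = 0.85 f'_c a b / f_y = 0.85 × 5 × 3.372 × 16.5 / 60 = 3.941 in².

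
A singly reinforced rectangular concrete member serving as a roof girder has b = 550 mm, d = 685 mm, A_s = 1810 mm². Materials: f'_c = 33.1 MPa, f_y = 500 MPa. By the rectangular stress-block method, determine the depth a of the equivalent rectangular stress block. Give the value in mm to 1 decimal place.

T = A_s f_y = 1810 × 500 = 905000 N = 905 kN.
Setting C = 0.85 f'_c a b equal to T: a = 905000/(0.85 × 33.1 × 550) = 58.5 mm.

a ≈ 58.5 mm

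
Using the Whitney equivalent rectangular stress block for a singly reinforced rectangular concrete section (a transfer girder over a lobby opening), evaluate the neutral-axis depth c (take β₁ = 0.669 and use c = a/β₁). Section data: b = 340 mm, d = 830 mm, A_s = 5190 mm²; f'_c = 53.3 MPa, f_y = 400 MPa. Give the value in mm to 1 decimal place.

T = A_s f_y = 5190 × 400 = 2076000 N = 2076 kN.
Setting C = 0.85 f'_c a b equal to T: a = 2076000/(0.85 × 53.3 × 340) = 134.773 mm.
With β₁ = 0.669, c = a/β₁ = 134.773/0.669 = 201.5 mm.

c ≈ 201.5 mm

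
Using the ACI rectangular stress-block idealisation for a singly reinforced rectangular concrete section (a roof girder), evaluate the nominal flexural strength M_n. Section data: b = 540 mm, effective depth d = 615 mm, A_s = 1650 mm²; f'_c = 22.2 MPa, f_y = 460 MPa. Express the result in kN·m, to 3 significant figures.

M_n ≈ 439 kN·m

T = A_s f_y = 1650 × 460 = 759000 N = 759 kN.
From C = T: a = T/(0.85 f'_c b) = 759000/(0.85 × 22.2 × 540) = 74.49 mm.
M_n = T(d − a/2) = 759 kN × (615 − 37.245) mm = 438.52 kN·m.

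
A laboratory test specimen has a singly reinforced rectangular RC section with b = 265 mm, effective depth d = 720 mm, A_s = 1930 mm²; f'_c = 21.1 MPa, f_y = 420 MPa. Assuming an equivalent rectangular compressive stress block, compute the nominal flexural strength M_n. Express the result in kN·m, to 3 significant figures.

M_n ≈ 515 kN·m

T = A_s f_y = 1930 × 420 = 810600 N = 810.6 kN.
From C = T: a = T/(0.85 f'_c b) = 810600/(0.85 × 21.1 × 265) = 170.55 mm.
M_n = T(d − a/2) = 810.6 kN × (720 − 85.275) mm = 514.51 kN·m.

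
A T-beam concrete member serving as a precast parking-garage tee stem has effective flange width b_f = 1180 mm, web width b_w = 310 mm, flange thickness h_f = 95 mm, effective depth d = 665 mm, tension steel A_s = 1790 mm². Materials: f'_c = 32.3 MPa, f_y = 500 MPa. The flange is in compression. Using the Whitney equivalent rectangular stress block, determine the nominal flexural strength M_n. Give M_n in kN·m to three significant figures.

Tension: T = A_s f_y = 1790 × 500 = 895000 N.
Try a within the flange: a = T/(0.85 f'_c b_f) = 895000/(0.85 × 32.3 × 1180) = 27.63 mm.
Since a = 27.63 ≤ h_f = 95 mm, the stress block lies entirely in the flange; analyse as a rectangular beam of width b_f.
M_n = T(d − a/2) = 895000 × (665 − 13.815) = 582.81 × 10⁶ N·mm.
M_n = 582.81 kN·m.

M_n ≈ 583 kN·m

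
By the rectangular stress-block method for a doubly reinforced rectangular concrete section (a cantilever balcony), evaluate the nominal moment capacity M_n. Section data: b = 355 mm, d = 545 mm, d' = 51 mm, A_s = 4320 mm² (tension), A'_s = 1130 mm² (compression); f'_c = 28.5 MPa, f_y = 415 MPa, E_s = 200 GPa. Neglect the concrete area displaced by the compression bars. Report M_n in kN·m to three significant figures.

M_n ≈ 851 kN·m

Assume both tension and compression steel yield.
Net tension couple steel: A_s − A'_s = 3190 mm².
a = (A_s − A'_s) f_y / (0.85 f'_c b) = 1323850/(0.85 × 28.5 × 355) = 153.94 mm.
c = a/β₁ = 153.94/0.846 = 181.96 mm; ε'_s = 0.003(c − d')/c = 0.0022 ≥ f_y/E_s = 0.0021, so compression steel does yield.
M_n = (A_s − A'_s) f_y (d − a/2) + A'_s f_y (d − d') = [1323850 × (545 − 76.97) + 468950 × (545 − 51)] × 10⁻⁶ = 619.60 + 231.66 = 851.26 kN·m.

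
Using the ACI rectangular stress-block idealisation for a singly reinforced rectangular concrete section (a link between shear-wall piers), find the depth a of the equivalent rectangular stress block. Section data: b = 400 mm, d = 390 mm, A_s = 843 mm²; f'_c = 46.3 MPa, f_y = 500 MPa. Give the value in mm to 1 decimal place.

a ≈ 26.8 mm

T = A_s f_y = 843 × 500 = 421500 N = 421.5 kN.
Setting C = 0.85 f'_c a b equal to T: a = 421500/(0.85 × 46.3 × 400) = 26.8 mm.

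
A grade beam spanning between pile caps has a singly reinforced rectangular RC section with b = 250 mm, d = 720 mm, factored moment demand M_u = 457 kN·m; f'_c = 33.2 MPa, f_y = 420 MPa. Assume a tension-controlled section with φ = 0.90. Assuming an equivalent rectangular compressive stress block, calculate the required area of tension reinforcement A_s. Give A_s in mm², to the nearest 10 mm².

M_n = M_u/φ = 457/0.90 = 507.778 kN·m.
With M_n = 0.85 f'_c a b (d − a/2), solve the quadratic for a:
a = d − √(d² − 2M_n/(0.85 f'_c b)) = 720 − √(720² − 2 × 507.778×10⁶/(0.85 × 33.2 × 250)) = 108.08 mm.
A_s = 0.85 f'_c a b / f_y = 0.85 × 33.2 × 108.08 × 250 / 420 = 1815.5 mm².

A_s ≈ 1820 mm²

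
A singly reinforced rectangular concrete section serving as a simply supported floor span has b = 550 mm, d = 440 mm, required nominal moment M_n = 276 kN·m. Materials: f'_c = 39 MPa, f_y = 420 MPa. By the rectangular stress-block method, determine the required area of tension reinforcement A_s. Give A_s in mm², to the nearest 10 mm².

With M_n = 0.85 f'_c a b (d − a/2), solve the quadratic for a:
a = d − √(d² − 2M_n/(0.85 f'_c b)) = 440 − √(440² − 2 × 276×10⁶/(0.85 × 39 × 550)) = 35.87 mm.
A_s = 0.85 f'_c a b / f_y = 0.85 × 39 × 35.87 × 550 / 420 = 1557.1 mm².

A_s ≈ 1560 mm²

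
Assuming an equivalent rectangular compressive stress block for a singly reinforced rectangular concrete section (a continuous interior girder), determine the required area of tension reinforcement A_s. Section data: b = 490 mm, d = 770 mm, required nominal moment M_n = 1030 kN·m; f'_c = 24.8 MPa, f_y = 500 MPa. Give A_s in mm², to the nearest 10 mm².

A_s ≈ 2950 mm²

With M_n = 0.85 f'_c a b (d − a/2), solve the quadratic for a:
a = d − √(d² − 2M_n/(0.85 f'_c b)) = 770 − √(770² − 2 × 1030×10⁶/(0.85 × 24.8 × 490)) = 142.73 mm.
A_s = 0.85 f'_c a b / f_y = 0.85 × 24.8 × 142.73 × 490 / 500 = 2948.6 mm².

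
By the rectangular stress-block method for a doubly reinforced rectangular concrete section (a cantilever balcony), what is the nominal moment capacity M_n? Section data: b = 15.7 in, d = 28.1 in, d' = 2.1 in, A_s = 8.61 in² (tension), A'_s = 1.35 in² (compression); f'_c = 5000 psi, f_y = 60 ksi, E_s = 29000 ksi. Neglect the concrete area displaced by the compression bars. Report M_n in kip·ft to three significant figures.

Assume both steels yield.
a = (A_s − A'_s) f_y/(0.85 f'_c b) = (8.61 − 1.35) × 60/(0.85 × 5 × 15.7) = 6.528 in.
c = a/β₁ = 6.528/0.8 = 8.160 in; ε'_s = 0.003(c − d')/c = 0.0022 ≥ ε_y = 0.0021, so the compression steel yields.
M_n = (A_s − A'_s) f_y (d − a/2) + A'_s f_y (d − d') = 435.6 × (28.1 − 3.264) + 81 × (28.1 − 2.1) = 10818.6 + 2106.0 = 12924.6 kip·in = 12924.6/12 = 1077.05 kip·ft.

M_n ≈ 1080 kip·ft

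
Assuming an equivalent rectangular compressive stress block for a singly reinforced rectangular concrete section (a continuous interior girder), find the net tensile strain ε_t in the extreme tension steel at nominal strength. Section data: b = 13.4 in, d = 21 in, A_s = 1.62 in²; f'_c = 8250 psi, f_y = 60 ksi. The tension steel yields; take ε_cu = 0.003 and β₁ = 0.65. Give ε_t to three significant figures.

a = A_s f_y/(0.85 f'_c b) = 1.034 in.
β₁ = 0.65, so c = a/β₁ = 1.034/0.65 = 1.591 in.
From the linear strain diagram with ε_cu = 0.003: ε_t = 0.003 (d − c)/c = 0.003 × (21 − 1.591)/1.591 = 0.0366.
Since ε_t ≥ 0.005, the section is tension-controlled.

ε_t ≈ 0.0366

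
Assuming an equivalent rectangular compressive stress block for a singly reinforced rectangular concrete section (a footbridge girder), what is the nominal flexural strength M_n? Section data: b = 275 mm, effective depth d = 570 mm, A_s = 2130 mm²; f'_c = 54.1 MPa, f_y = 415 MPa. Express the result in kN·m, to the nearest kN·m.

M_n ≈ 473 kN·m

T = A_s f_y = 2130 × 415 = 883950 N = 883.95 kN.
From C = T: a = T/(0.85 f'_c b) = 883950/(0.85 × 54.1 × 275) = 69.90 mm.
M_n = T(d − a/2) = 883.95 kN × (570 − 34.95) mm = 472.96 kN·m.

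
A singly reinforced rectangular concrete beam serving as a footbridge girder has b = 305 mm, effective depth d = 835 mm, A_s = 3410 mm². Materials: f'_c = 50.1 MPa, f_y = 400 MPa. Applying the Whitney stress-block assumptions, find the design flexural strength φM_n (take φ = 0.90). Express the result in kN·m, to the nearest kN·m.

T = A_s f_y = 3410 × 400 = 1364000 N = 1364 kN.
From C = T: a = T/(0.85 f'_c b) = 1364000/(0.85 × 50.1 × 305) = 105.02 mm.
M_n = T(d − a/2) = 1364 kN × (835 − 52.51) mm = 1067.32 kN·m.
φM_n = 0.90 × 1067.32 = 960.59 kN·m.

φM_n ≈ 961 kN·m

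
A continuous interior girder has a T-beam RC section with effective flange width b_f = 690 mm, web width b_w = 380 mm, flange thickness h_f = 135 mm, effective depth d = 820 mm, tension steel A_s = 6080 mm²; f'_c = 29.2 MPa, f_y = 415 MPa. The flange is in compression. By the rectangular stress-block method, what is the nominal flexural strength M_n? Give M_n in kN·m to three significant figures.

Tension: T = A_s f_y = 6080 × 415 = 2523200 N.
Try a within the flange: a = T/(0.85 f'_c b_f) = 2523200/(0.85 × 29.2 × 690) = 147.33 mm.
a = 147.33 > h_f = 135 mm: the block extends into the web. Split into flange-overhang and web parts.
C_f = 0.85 f'_c (b_f − b_w) h_f = 0.85 × 29.2 × (690 − 380) × 135 = 1038717 N.
Remaining web compression depth: a_w = (T − C_f)/(0.85 f'_c b_w) = (2523200 − 1038717)/(0.85 × 29.2 × 380) = 157.39 mm.
M_n = C_f(d − h_f/2) + (T − C_f)(d − a_w/2) = 1038717 × (820 − 67.5) + 1484483 × (820 − 78.695) = 781.63 + 1100.45 = 1882.08 × 10⁶ N·mm.
M_n = 1882.08 kN·m.

M_n ≈ 1880 kN·m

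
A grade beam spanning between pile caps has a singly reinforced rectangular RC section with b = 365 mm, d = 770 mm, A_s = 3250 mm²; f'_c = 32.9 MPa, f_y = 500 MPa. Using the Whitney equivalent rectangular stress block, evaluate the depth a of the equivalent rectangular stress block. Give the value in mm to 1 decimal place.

T = A_s f_y = 3250 × 500 = 1625000 N = 1625 kN.
Setting C = 0.85 f'_c a b equal to T: a = 1625000/(0.85 × 32.9 × 365) = 159.2 mm.

a ≈ 159.2 mm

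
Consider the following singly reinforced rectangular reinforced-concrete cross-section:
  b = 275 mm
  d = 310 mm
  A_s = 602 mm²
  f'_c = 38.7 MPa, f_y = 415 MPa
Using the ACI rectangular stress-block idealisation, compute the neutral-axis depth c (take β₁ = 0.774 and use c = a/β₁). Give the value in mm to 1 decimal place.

c ≈ 35.7 mm

T = A_s f_y = 602 × 415 = 249830 N = 249.83 kN.
Setting C = 0.85 f'_c a b equal to T: a = 249830/(0.85 × 38.7 × 275) = 27.617 mm.
With β₁ = 0.774, c = a/β₁ = 27.617/0.774 = 35.7 mm.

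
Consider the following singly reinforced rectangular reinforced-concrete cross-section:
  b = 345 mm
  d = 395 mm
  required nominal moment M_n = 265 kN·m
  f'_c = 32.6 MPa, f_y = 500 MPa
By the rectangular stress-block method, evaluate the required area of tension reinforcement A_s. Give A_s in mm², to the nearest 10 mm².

With M_n = 0.85 f'_c a b (d − a/2), solve the quadratic for a:
a = d − √(d² − 2M_n/(0.85 f'_c b)) = 395 − √(395² − 2 × 265×10⁶/(0.85 × 32.6 × 345)) = 77.85 mm.
A_s = 0.85 f'_c a b / f_y = 0.85 × 32.6 × 77.85 × 345 / 500 = 1488.5 mm².

A_s ≈ 1490 mm²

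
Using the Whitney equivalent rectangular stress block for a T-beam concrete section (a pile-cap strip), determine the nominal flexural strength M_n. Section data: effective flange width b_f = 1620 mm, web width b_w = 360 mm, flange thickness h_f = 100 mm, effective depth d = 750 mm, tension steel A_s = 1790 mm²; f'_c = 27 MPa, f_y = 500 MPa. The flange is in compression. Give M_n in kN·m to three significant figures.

M_n ≈ 660 kN·m

Tension: T = A_s f_y = 1790 × 500 = 895000 N.
Try a within the flange: a = T/(0.85 f'_c b_f) = 895000/(0.85 × 27 × 1620) = 24.07 mm.
Since a = 24.07 ≤ h_f = 100 mm, the stress block lies entirely in the flange; analyse as a rectangular beam of width b_f.
M_n = T(d − a/2) = 895000 × (750 − 12.035) = 660.48 × 10⁶ N·mm.
M_n = 660.48 kN·m.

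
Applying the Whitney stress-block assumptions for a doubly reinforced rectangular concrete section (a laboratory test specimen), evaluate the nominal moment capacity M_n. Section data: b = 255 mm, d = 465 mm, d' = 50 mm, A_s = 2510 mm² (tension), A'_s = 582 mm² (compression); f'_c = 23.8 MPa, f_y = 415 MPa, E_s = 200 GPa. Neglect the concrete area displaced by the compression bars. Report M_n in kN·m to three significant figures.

M_n ≈ 410 kN·m

Assume both tension and compression steel yield.
Net tension couple steel: A_s − A'_s = 1928 mm².
a = (A_s − A'_s) f_y / (0.85 f'_c b) = 800120/(0.85 × 23.8 × 255) = 155.10 mm.
c = a/β₁ = 155.10/0.85 = 182.47 mm; ε'_s = 0.003(c − d')/c = 0.0022 ≥ f_y/E_s = 0.0021, so compression steel does yield.
M_n = (A_s − A'_s) f_y (d − a/2) + A'_s f_y (d − d') = [800120 × (465 − 77.55) + 241530 × (465 − 50)] × 10⁻⁶ = 310.01 + 100.23 = 410.24 kN·m.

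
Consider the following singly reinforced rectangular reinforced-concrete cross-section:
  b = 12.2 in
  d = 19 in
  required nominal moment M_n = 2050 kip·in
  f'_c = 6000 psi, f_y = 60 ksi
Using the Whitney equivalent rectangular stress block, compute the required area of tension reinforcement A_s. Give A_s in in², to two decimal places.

From M_n = 0.85 f'_c a b (d − a/2):
a = d − √(d² − 2M_n/(0.85 f'_c b)) = 19 − √(19² − 2 × 2050/(0.85 × 6 × 12.2)) = 1.821 in.
A_s = 0.85 f'_c a b / f_y = 0.85 × 6 × 1.821 × 12.2 / 60 = 1.888 in².

A_s ≈ 1.89 in²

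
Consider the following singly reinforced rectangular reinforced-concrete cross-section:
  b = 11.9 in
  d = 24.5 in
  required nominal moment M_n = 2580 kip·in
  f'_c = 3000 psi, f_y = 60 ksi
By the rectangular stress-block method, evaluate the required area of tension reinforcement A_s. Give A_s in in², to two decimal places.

A_s ≈ 1.90 in²

From M_n = 0.85 f'_c a b (d − a/2):
a = d − √(d² − 2M_n/(0.85 f'_c b)) = 24.5 − √(24.5² − 2 × 2580/(0.85 × 3 × 11.9)) = 3.759 in.
A_s = 0.85 f'_c a b / f_y = 0.85 × 3 × 3.759 × 11.9 / 60 = 1.901 in².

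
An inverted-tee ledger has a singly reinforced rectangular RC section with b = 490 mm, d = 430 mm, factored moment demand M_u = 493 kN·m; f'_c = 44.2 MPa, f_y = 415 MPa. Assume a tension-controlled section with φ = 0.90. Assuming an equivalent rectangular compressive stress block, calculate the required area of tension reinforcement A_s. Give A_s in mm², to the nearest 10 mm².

A_s ≈ 3370 mm²

M_n = M_u/φ = 493/0.90 = 547.778 kN·m.
With M_n = 0.85 f'_c a b (d − a/2), solve the quadratic for a:
a = d − √(d² − 2M_n/(0.85 f'_c b)) = 430 − √(430² − 2 × 547.778×10⁶/(0.85 × 44.2 × 490)) = 75.90 mm.
A_s = 0.85 f'_c a b / f_y = 0.85 × 44.2 × 75.90 × 490 / 415 = 3366.9 mm².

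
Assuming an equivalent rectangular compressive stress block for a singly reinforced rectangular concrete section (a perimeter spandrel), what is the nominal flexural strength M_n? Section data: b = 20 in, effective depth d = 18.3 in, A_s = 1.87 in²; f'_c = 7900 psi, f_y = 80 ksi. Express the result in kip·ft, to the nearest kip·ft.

T = A_s f_y = 1.87 × 80 = 149.6 kips.
a = T/(0.85 f'_c b) = 149.6/(0.85 × 7.9 × 20) = 1.114 in.
M_n = T(d − a/2) = 149.6 × (18.3 − 0.557) = 2654.4 kip·in = 2654.4/12 = 221.20 kip·ft.

M_n ≈ 221 kip·ft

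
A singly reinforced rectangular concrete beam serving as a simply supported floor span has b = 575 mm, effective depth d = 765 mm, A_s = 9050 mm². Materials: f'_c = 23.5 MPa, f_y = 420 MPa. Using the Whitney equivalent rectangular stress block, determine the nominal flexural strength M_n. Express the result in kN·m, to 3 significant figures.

T = A_s f_y = 9050 × 420 = 3801000 N = 3801 kN.
From C = T: a = T/(0.85 f'_c b) = 3801000/(0.85 × 23.5 × 575) = 330.94 mm.
M_n = T(d − a/2) = 3801 kN × (765 − 165.47) mm = 2278.81 kN·m.

M_n ≈ 2280 kN·m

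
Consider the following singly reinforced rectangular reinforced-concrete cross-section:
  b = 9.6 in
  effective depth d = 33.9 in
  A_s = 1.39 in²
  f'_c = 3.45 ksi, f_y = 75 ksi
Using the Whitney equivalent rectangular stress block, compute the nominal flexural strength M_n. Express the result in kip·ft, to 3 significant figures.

T = A_s f_y = 1.39 × 75 = 104.25 kips.
a = T/(0.85 f'_c b) = 104.25/(0.85 × 3.45 × 9.6) = 3.703 in.
M_n = T(d − a/2) = 104.25 × (33.9 − 1.8515) = 3341.1 kip·in = 3341.1/12 = 278.43 kip·ft.

M_n ≈ 278 kip·ft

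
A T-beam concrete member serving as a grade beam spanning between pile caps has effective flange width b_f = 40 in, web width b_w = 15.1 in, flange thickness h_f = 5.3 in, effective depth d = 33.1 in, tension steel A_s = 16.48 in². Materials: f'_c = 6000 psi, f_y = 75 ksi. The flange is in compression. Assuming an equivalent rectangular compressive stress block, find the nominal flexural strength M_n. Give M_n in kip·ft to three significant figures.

Tension: T = A_s f_y = 16.48 × 75 = 1236 kips.
Try a within the flange: a = T/(0.85 f'_c b_f) = 1236/(0.85 × 6 × 40) = 6.059 in.
a = 6.059 > h_f = 5.3 in: the block extends into the web. Split into flange-overhang and web parts.
C_f = 0.85 f'_c (b_f − b_w) h_f = 0.85 × 6 × (40 − 15.1) × 5.3 = 673.0 kips.
Remaining web compression depth: a_w = (T − C_f)/(0.85 f'_c b_w) = (1236 − 673.0)/(0.85 × 6 × 15.1) = 7.311 in.
M_n = C_f(d − h_f/2) + (T − C_f)(d − a_w/2) = 673.0 × (33.1 − 2.65) + 563 × (33.1 − 3.6555) = 20492.9 + 16577.3 = 37070.2 kip·in.
M_n = 37070.2/12 = 3089.18 kip·ft.

M_n ≈ 3090 kip·ft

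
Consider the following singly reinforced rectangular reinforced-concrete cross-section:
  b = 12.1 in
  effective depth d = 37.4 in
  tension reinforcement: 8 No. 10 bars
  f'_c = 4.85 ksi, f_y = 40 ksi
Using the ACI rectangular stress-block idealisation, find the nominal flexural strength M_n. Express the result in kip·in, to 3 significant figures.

A_s = 8 × 1.27 = 10.16 in².
T = A_s f_y = 10.16 × 40 = 406.4 kips.
a = T/(0.85 f'_c b) = 406.4/(0.85 × 4.85 × 12.1) = 8.147 in.
M_n = T(d − a/2) = 406.4 × (37.4 − 4.0735) = 13543.9 kip·in.

M_n ≈ 13500 kip·in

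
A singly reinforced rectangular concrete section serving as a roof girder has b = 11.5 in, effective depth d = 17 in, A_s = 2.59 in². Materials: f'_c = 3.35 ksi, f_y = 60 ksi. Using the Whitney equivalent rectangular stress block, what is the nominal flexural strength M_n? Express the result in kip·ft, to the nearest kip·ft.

M_n ≈ 189 kip·ft

T = A_s f_y = 2.59 × 60 = 155.4 kips.
a = T/(0.85 f'_c b) = 155.4/(0.85 × 3.35 × 11.5) = 4.746 in.
M_n = T(d − a/2) = 155.4 × (17 − 2.373) = 2273.0 kip·in = 2273.0/12 = 189.42 kip·ft.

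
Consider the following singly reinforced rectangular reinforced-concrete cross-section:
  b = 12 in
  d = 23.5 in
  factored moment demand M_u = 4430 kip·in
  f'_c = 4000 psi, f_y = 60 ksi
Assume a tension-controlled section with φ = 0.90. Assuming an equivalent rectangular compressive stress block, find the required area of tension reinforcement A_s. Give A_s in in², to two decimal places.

A_s ≈ 3.99 in²

M_n = M_u/φ = 4430/0.90 = 4922.22 kip·in.
From M_n = 0.85 f'_c a b (d − a/2):
a = d − √(d² − 2M_n/(0.85 f'_c b)) = 23.5 − √(23.5² − 2 × 4922.22/(0.85 × 4 × 12)) = 5.866 in.
A_s = 0.85 f'_c a b / f_y = 0.85 × 4 × 5.866 × 12 / 60 = 3.989 in².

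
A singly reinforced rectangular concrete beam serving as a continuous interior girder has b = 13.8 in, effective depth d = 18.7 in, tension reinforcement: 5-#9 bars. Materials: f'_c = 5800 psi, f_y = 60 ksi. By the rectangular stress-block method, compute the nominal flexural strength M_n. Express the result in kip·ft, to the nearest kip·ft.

A_s = 5 × 1 = 5 in².
T = A_s f_y = 5 × 60 = 300 kips.
a = T/(0.85 f'_c b) = 300/(0.85 × 5.8 × 13.8) = 4.410 in.
M_n = T(d − a/2) = 300 × (18.7 − 2.205) = 4948.5 kip·in = 4948.5/12 = 412.38 kip·ft.

M_n ≈ 412 kip·ft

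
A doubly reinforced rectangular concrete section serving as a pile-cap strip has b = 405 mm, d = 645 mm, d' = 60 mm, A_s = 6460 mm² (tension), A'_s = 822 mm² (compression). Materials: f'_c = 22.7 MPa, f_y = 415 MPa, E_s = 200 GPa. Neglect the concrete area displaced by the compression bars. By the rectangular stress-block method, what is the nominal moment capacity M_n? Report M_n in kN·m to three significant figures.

Assume both tension and compression steel yield.
Net tension couple steel: A_s − A'_s = 5638 mm².
a = (A_s − A'_s) f_y / (0.85 f'_c b) = 2339770/(0.85 × 22.7 × 405) = 299.41 mm.
c = a/β₁ = 299.41/0.85 = 352.25 mm; ε'_s = 0.003(c − d')/c = 0.0025 ≥ f_y/E_s = 0.0021, so compression steel does yield.
M_n = (A_s − A'_s) f_y (d − a/2) + A'_s f_y (d − d') = [2339770 × (645 − 149.705) + 341130 × (645 − 60)] × 10⁻⁶ = 1158.88 + 199.56 = 1358.44 kN·m.

M_n ≈ 1360 kN·m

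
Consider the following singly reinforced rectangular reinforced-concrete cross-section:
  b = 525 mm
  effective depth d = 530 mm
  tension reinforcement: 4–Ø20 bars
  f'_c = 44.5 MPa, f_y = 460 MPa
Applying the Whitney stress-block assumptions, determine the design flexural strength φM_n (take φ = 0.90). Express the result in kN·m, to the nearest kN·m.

A_s = 4 × 314 = 1256 mm².
T = A_s f_y = 1256 × 460 = 577760 N = 577.76 kN.
From C = T: a = T/(0.85 f'_c b) = 577760/(0.85 × 44.5 × 525) = 29.09 mm.
M_n = T(d − a/2) = 577.76 kN × (530 − 14.545) mm = 297.81 kN·m.
φM_n = 0.90 × 297.81 = 268.03 kN·m.

φM_n ≈ 268 kN·m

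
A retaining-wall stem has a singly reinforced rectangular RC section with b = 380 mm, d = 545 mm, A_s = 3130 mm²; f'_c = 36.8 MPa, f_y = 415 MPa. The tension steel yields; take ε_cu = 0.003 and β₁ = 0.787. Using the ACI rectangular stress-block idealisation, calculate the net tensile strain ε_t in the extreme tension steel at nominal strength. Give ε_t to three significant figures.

ε_t ≈ 0.00877

a = A_s f_y/(0.85 f'_c b) = 109.28 mm.
β₁ = 0.787, so c = a/β₁ = 109.28/0.787 = 138.86 mm.
From the linear strain diagram with ε_cu = 0.003: ε_t = 0.003 (d − c)/c = 0.003 × (545 − 138.86)/138.86 = 0.00877.
Since ε_t ≥ 0.005, the section is tension-controlled.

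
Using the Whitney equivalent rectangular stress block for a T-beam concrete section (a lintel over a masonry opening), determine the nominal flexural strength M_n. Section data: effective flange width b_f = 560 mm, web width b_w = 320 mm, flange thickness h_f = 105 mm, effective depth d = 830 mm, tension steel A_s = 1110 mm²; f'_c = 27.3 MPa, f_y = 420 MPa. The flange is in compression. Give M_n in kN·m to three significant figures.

M_n ≈ 379 kN·m

Tension: T = A_s f_y = 1110 × 420 = 466200 N.
Try a within the flange: a = T/(0.85 f'_c b_f) = 466200/(0.85 × 27.3 × 560) = 35.88 mm.
Since a = 35.88 ≤ h_f = 105 mm, the stress block lies entirely in the flange; analyse as a rectangular beam of width b_f.
M_n = T(d − a/2) = 466200 × (830 − 17.94) = 378.58 × 10⁶ N·mm.
M_n = 378.58 kN·m.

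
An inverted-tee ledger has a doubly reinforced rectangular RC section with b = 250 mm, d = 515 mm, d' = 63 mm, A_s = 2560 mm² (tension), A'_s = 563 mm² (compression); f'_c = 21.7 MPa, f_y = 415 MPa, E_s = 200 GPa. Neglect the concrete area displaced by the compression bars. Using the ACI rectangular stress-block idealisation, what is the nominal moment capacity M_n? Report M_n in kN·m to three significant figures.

Assume both tension and compression steel yield.
Net tension couple steel: A_s − A'_s = 1997 mm².
a = (A_s − A'_s) f_y / (0.85 f'_c b) = 828755/(0.85 × 21.7 × 250) = 179.72 mm.
c = a/β₁ = 179.72/0.85 = 211.44 mm; ε'_s = 0.003(c − d')/c = 0.0021 ≥ f_y/E_s = 0.0021, so compression steel does yield.
M_n = (A_s − A'_s) f_y (d − a/2) + A'_s f_y (d − d') = [828755 × (515 − 89.86) + 233645 × (515 − 63)] × 10⁻⁶ = 352.34 + 105.61 = 457.95 kN·m.

M_n ≈ 458 kN·m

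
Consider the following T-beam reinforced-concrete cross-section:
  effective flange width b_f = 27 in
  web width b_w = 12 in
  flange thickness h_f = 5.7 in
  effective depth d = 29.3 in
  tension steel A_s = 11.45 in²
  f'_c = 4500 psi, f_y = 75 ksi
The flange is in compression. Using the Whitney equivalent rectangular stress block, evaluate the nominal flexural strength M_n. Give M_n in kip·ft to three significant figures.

Tension: T = A_s f_y = 11.45 × 75 = 858.75 kips.
Try a within the flange: a = T/(0.85 f'_c b_f) = 858.75/(0.85 × 4.5 × 27) = 8.315 in.
a = 8.315 > h_f = 5.7 in: the block extends into the web. Split into flange-overhang and web parts.
C_f = 0.85 f'_c (b_f − b_w) h_f = 0.85 × 4.5 × (27 − 12) × 5.7 = 327.0 kips.
Remaining web compression depth: a_w = (T − C_f)/(0.85 f'_c b_w) = (858.75 − 327.0)/(0.85 × 4.5 × 12) = 11.585 in.
M_n = C_f(d − h_f/2) + (T − C_f)(d − a_w/2) = 327.0 × (29.3 − 2.85) + 531.75 × (29.3 − 5.7925) = 8649.2 + 12500.1 = 21149.3 kip·in.
M_n = 21149.3/12 = 1762.44 kip·ft.

M_n ≈ 1760 kip·ft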